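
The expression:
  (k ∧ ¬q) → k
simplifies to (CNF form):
True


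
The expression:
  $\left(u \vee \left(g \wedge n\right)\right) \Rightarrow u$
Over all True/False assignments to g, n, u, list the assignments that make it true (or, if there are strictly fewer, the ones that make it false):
is false only for:
  g=True, n=True, u=False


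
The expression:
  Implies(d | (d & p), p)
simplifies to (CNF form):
p | ~d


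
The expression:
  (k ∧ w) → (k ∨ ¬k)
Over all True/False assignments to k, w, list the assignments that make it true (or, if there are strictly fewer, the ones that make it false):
is always true.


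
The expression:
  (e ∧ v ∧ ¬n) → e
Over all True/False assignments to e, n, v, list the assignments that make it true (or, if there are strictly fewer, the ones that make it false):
is always true.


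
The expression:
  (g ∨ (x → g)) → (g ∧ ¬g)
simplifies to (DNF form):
x ∧ ¬g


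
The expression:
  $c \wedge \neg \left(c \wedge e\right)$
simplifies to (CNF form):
$c \wedge \neg e$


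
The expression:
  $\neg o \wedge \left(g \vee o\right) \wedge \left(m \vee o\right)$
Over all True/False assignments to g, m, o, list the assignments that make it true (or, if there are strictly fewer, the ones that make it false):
is true only for:
  g=True, m=True, o=False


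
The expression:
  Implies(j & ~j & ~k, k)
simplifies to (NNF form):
True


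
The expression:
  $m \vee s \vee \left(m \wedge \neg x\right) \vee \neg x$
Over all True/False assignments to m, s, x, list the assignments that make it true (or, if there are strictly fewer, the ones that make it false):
is false only for:
  m=False, s=False, x=True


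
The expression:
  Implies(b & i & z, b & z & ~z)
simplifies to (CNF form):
~b | ~i | ~z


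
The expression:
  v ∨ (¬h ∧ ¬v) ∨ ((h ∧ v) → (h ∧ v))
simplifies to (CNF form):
True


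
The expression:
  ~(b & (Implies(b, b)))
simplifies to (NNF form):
~b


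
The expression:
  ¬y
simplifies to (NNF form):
¬y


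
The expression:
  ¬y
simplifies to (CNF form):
¬y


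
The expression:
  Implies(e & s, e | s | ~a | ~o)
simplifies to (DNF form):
True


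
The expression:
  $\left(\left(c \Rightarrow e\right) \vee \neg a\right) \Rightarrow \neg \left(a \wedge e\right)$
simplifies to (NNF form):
$\neg a \vee \neg e$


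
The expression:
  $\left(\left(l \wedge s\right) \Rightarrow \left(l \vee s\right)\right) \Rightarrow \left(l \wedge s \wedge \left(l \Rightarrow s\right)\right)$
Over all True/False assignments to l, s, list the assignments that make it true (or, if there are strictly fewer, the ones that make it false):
is true only for:
  l=True, s=True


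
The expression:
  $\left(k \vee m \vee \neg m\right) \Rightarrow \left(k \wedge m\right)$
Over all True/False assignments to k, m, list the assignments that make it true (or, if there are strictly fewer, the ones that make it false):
is true only for:
  k=True, m=True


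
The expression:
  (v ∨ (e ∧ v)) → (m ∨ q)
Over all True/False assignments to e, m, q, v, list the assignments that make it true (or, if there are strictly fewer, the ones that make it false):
is false only for:
  e=False, m=False, q=False, v=True;
  e=True, m=False, q=False, v=True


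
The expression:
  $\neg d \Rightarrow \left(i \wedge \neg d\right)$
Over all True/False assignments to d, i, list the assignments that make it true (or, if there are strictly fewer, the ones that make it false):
is false only for:
  d=False, i=False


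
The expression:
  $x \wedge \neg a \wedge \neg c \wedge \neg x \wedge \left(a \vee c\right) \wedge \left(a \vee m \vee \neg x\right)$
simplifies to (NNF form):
$\text{False}$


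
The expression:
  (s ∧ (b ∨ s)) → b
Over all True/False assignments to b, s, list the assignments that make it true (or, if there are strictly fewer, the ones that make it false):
is false only for:
  b=False, s=True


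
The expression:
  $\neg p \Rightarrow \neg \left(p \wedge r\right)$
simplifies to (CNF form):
$\text{True}$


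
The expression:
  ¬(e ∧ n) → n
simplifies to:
n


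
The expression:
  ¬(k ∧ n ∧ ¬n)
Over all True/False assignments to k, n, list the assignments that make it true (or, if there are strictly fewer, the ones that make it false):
is always true.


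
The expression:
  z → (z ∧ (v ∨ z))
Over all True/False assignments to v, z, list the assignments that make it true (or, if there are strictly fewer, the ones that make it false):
is always true.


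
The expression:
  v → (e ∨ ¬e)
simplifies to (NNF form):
True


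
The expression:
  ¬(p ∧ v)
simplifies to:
¬p ∨ ¬v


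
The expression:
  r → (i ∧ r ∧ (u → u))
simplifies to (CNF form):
i ∨ ¬r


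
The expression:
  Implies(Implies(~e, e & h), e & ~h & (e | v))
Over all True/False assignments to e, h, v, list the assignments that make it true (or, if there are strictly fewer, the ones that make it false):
is false only for:
  e=True, h=True, v=False;
  e=True, h=True, v=True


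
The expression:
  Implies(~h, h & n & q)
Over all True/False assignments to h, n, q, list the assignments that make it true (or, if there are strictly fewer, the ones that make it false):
is true only for:
  h=True, n=False, q=False;
  h=True, n=False, q=True;
  h=True, n=True, q=False;
  h=True, n=True, q=True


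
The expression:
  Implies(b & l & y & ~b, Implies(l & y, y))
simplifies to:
True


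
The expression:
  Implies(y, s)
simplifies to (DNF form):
s | ~y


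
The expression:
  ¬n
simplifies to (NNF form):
¬n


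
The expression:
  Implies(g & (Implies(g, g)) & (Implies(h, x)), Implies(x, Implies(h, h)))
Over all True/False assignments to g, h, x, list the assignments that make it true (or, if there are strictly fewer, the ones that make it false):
is always true.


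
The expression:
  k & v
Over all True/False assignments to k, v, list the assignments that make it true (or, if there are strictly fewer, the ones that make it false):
is true only for:
  k=True, v=True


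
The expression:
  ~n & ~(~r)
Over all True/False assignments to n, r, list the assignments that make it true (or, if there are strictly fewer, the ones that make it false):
is true only for:
  n=False, r=True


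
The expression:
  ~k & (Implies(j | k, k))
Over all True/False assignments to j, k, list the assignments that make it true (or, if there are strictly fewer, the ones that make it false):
is true only for:
  j=False, k=False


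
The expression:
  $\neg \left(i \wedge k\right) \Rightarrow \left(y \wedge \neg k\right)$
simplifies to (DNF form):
$\left(i \wedge k\right) \vee \left(y \wedge \neg k\right)$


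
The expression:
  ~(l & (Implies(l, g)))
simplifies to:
~g | ~l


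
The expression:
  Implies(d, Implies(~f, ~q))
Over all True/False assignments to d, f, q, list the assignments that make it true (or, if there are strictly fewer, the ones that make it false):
is false only for:
  d=True, f=False, q=True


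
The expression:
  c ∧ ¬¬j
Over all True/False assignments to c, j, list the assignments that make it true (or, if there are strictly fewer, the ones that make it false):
is true only for:
  c=True, j=True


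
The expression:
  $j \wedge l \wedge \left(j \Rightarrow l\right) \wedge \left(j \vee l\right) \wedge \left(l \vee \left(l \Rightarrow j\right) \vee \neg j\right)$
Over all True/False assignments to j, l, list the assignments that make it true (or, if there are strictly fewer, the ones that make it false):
is true only for:
  j=True, l=True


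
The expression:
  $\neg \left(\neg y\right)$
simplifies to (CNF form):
$y$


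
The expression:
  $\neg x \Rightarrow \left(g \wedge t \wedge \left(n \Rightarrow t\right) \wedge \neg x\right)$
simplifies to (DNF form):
$x \vee \left(g \wedge t\right)$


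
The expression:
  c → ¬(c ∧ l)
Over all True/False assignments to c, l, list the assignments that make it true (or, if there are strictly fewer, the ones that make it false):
is false only for:
  c=True, l=True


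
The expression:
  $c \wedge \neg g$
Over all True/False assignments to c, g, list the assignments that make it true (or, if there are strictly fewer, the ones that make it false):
is true only for:
  c=True, g=False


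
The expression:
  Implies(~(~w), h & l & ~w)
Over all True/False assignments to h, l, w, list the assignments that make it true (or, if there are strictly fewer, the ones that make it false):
is true only for:
  h=False, l=False, w=False;
  h=False, l=True, w=False;
  h=True, l=False, w=False;
  h=True, l=True, w=False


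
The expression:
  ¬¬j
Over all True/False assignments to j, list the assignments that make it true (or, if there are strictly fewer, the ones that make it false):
is true only for:
  j=True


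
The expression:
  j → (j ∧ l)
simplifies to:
l ∨ ¬j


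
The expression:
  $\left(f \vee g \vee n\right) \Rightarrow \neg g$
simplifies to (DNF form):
$\neg g$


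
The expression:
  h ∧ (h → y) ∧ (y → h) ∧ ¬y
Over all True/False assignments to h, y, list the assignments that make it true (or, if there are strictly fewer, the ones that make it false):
is never true.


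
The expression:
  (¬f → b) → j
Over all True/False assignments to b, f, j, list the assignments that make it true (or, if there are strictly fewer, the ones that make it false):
is false only for:
  b=False, f=True, j=False;
  b=True, f=False, j=False;
  b=True, f=True, j=False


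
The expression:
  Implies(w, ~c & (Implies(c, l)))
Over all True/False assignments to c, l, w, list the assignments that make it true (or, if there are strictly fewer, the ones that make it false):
is false only for:
  c=True, l=False, w=True;
  c=True, l=True, w=True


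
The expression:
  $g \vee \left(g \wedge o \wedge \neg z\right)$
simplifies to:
$g$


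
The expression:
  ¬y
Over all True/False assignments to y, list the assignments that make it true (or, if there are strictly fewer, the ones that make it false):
is true only for:
  y=False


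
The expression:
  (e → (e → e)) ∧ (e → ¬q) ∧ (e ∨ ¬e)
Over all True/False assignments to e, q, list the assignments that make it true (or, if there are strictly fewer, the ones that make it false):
is false only for:
  e=True, q=True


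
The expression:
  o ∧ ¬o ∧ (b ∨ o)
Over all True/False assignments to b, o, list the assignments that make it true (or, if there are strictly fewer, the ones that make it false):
is never true.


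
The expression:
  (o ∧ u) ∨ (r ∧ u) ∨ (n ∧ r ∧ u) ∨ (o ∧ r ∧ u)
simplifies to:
u ∧ (o ∨ r)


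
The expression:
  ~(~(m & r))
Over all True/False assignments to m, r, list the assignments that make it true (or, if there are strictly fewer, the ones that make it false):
is true only for:
  m=True, r=True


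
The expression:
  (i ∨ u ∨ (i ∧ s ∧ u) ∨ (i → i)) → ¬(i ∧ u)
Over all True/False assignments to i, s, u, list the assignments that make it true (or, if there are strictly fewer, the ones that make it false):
is false only for:
  i=True, s=False, u=True;
  i=True, s=True, u=True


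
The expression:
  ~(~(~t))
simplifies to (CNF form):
~t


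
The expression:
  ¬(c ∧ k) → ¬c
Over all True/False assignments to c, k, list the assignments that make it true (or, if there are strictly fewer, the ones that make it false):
is false only for:
  c=True, k=False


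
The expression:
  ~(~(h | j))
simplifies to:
h | j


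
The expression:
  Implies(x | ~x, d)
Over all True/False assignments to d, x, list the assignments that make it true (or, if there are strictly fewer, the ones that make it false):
is true only for:
  d=True, x=False;
  d=True, x=True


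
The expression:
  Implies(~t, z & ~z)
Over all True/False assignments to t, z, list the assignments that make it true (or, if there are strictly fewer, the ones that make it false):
is true only for:
  t=True, z=False;
  t=True, z=True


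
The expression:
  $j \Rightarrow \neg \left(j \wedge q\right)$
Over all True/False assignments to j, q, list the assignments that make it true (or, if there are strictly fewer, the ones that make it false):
is false only for:
  j=True, q=True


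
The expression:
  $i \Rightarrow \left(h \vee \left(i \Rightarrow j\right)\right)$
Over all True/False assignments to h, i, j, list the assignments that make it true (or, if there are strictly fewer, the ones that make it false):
is false only for:
  h=False, i=True, j=False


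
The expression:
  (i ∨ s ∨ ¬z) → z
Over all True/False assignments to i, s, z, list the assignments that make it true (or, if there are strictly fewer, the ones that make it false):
is true only for:
  i=False, s=False, z=True;
  i=False, s=True, z=True;
  i=True, s=False, z=True;
  i=True, s=True, z=True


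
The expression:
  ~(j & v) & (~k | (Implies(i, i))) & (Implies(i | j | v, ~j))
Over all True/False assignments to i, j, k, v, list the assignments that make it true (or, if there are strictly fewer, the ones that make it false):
is true only for:
  i=False, j=False, k=False, v=False;
  i=False, j=False, k=False, v=True;
  i=False, j=False, k=True, v=False;
  i=False, j=False, k=True, v=True;
  i=True, j=False, k=False, v=False;
  i=True, j=False, k=False, v=True;
  i=True, j=False, k=True, v=False;
  i=True, j=False, k=True, v=True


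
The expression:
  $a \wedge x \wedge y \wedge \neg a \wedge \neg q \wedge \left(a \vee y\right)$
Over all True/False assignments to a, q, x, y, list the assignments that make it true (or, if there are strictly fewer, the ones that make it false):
is never true.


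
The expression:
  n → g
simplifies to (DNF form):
g ∨ ¬n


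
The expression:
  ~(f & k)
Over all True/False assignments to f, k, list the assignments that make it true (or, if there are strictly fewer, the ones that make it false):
is false only for:
  f=True, k=True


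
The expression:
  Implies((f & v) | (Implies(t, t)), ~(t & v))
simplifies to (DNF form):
~t | ~v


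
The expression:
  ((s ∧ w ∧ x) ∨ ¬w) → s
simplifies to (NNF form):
s ∨ w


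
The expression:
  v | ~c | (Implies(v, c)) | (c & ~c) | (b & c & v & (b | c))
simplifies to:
True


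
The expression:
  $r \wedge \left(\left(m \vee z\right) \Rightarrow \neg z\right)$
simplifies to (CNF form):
$r \wedge \neg z$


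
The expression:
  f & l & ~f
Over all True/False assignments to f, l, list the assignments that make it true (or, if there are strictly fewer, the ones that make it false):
is never true.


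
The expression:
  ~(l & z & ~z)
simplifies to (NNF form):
True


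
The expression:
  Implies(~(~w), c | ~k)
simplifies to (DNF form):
c | ~k | ~w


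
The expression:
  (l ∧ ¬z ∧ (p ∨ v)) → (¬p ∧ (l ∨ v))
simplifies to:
z ∨ ¬l ∨ ¬p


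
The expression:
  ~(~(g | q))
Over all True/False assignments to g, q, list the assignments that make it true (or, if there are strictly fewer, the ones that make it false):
is false only for:
  g=False, q=False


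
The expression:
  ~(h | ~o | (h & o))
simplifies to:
o & ~h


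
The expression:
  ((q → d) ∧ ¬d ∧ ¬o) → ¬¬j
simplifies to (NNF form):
d ∨ j ∨ o ∨ q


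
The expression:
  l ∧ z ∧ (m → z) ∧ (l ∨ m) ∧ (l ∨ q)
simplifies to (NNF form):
l ∧ z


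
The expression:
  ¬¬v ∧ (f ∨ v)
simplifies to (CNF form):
v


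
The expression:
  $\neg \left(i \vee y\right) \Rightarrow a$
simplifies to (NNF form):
$a \vee i \vee y$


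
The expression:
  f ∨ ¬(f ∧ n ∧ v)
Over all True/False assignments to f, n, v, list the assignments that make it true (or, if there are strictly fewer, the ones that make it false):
is always true.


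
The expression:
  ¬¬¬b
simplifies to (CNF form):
¬b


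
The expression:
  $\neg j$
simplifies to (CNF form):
$\neg j$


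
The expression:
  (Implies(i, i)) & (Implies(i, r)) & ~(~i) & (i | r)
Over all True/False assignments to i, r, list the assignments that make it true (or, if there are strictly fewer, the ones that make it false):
is true only for:
  i=True, r=True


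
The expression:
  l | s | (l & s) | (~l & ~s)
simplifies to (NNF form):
True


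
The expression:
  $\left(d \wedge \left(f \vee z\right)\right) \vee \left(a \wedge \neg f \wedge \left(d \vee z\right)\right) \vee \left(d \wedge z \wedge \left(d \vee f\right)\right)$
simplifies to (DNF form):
$\left(a \wedge d\right) \vee \left(d \wedge f\right) \vee \left(d \wedge z\right) \vee \left(a \wedge z \wedge \neg f\right)$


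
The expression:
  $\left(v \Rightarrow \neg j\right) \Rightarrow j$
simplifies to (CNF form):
$j$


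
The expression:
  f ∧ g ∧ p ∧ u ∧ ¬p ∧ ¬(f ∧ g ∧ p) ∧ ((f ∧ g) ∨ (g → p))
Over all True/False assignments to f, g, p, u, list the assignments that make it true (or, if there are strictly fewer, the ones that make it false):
is never true.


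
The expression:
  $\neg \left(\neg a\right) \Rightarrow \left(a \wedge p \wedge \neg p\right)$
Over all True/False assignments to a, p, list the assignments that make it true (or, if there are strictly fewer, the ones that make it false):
is true only for:
  a=False, p=False;
  a=False, p=True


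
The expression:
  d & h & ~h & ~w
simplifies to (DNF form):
False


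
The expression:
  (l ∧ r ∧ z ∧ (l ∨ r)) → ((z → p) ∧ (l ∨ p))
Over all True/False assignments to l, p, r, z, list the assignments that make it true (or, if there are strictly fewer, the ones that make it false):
is false only for:
  l=True, p=False, r=True, z=True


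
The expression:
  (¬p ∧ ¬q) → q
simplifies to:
p ∨ q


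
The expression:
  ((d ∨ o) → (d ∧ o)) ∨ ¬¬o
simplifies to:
o ∨ ¬d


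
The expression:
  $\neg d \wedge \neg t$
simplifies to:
$\neg d \wedge \neg t$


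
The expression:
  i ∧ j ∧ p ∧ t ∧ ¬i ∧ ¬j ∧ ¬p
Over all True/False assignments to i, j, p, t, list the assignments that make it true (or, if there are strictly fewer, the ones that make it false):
is never true.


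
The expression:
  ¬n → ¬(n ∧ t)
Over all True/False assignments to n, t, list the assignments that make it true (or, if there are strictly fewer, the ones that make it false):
is always true.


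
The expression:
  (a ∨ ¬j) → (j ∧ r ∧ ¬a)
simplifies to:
j ∧ ¬a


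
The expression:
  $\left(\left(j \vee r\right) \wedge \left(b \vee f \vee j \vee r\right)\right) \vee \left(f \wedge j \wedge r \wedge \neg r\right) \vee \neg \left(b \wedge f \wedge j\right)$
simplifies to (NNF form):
$\text{True}$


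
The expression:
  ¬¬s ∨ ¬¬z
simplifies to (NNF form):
s ∨ z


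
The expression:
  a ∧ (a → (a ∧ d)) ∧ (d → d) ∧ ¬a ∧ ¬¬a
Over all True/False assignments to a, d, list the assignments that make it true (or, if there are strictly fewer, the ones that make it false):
is never true.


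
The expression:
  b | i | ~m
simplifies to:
b | i | ~m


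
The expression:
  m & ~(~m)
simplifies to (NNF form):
m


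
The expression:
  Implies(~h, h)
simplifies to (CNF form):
h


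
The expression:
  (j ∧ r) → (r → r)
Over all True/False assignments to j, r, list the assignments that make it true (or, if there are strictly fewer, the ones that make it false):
is always true.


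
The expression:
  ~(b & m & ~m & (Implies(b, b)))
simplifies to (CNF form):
True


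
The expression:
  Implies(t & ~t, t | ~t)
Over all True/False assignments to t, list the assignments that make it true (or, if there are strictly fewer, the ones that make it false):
is always true.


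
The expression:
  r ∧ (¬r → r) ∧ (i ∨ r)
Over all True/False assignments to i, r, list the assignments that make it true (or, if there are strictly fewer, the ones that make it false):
is true only for:
  i=False, r=True;
  i=True, r=True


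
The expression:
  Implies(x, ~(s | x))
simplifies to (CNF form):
~x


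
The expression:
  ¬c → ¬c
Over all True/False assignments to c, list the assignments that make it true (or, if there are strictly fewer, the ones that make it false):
is always true.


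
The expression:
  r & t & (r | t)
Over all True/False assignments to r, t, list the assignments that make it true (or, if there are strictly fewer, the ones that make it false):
is true only for:
  r=True, t=True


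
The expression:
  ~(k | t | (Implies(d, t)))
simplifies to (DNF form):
d & ~k & ~t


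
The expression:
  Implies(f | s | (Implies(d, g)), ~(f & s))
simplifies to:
~f | ~s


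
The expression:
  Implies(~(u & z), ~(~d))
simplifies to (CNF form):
(d | u) & (d | z)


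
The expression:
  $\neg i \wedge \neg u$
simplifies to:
$\neg i \wedge \neg u$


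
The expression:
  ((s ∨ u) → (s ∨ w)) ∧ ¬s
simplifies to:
¬s ∧ (w ∨ ¬u)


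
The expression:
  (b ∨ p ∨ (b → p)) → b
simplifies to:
b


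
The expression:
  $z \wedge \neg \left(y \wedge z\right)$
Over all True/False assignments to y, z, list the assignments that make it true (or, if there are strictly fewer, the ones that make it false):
is true only for:
  y=False, z=True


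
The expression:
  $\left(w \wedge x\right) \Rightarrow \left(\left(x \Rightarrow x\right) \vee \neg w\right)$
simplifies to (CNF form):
$\text{True}$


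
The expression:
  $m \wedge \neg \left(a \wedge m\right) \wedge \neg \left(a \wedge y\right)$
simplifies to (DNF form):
$m \wedge \neg a$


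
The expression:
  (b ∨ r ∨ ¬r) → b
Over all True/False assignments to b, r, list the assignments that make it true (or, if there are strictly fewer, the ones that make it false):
is true only for:
  b=True, r=False;
  b=True, r=True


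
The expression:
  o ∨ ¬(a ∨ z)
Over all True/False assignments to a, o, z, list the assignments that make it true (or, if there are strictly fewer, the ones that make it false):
is false only for:
  a=False, o=False, z=True;
  a=True, o=False, z=False;
  a=True, o=False, z=True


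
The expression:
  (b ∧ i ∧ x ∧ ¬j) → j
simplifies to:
j ∨ ¬b ∨ ¬i ∨ ¬x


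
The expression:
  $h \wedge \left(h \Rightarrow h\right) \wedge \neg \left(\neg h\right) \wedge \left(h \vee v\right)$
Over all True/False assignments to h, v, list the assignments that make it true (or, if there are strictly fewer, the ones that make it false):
is true only for:
  h=True, v=False;
  h=True, v=True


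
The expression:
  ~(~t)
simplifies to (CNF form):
t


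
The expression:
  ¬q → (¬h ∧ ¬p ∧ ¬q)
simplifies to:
q ∨ (¬h ∧ ¬p)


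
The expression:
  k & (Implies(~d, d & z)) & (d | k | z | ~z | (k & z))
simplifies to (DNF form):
d & k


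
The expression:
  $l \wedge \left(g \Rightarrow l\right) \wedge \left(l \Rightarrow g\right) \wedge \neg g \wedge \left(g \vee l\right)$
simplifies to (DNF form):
$\text{False}$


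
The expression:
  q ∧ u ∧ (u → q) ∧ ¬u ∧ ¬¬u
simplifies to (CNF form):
False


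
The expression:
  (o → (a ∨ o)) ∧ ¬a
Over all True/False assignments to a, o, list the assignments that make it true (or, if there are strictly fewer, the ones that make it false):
is true only for:
  a=False, o=False;
  a=False, o=True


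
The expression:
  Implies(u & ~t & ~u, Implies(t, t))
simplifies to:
True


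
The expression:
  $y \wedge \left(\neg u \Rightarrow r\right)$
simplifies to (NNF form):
$y \wedge \left(r \vee u\right)$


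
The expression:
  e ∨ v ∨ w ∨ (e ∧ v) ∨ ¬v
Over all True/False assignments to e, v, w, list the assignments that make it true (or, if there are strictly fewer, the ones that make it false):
is always true.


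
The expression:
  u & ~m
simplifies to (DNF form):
u & ~m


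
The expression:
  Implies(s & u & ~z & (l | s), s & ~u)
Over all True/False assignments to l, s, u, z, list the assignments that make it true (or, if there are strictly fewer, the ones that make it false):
is false only for:
  l=False, s=True, u=True, z=False;
  l=True, s=True, u=True, z=False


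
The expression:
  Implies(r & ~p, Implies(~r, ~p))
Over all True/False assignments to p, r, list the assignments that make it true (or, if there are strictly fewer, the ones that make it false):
is always true.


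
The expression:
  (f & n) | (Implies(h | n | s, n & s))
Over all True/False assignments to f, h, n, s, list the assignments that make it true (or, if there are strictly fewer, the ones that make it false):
is true only for:
  f=False, h=False, n=False, s=False;
  f=False, h=False, n=True, s=True;
  f=False, h=True, n=True, s=True;
  f=True, h=False, n=False, s=False;
  f=True, h=False, n=True, s=False;
  f=True, h=False, n=True, s=True;
  f=True, h=True, n=True, s=False;
  f=True, h=True, n=True, s=True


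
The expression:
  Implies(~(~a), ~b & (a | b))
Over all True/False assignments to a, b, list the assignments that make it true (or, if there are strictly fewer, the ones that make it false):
is false only for:
  a=True, b=True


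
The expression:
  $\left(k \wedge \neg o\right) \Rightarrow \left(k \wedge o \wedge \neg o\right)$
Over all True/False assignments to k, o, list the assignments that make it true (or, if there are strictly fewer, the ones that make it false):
is false only for:
  k=True, o=False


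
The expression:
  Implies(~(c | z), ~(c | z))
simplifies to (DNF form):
True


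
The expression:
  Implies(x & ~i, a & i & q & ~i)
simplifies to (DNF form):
i | ~x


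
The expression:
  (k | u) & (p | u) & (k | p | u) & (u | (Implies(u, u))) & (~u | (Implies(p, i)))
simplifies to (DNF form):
(i & u) | (u & ~p) | (k & p & ~u)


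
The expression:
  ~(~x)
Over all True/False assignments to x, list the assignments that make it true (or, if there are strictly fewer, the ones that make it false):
is true only for:
  x=True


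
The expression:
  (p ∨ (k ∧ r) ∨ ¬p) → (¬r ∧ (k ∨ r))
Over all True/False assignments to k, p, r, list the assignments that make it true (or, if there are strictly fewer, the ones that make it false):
is true only for:
  k=True, p=False, r=False;
  k=True, p=True, r=False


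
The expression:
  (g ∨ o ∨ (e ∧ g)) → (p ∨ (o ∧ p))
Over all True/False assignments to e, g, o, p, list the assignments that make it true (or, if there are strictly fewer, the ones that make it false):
is false only for:
  e=False, g=False, o=True, p=False;
  e=False, g=True, o=False, p=False;
  e=False, g=True, o=True, p=False;
  e=True, g=False, o=True, p=False;
  e=True, g=True, o=False, p=False;
  e=True, g=True, o=True, p=False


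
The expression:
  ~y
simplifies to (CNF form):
~y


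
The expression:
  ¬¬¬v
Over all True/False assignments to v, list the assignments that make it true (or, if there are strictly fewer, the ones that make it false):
is true only for:
  v=False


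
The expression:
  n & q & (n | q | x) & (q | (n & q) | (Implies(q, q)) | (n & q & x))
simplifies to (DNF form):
n & q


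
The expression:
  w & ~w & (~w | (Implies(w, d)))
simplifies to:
False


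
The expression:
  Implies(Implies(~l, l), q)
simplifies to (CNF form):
q | ~l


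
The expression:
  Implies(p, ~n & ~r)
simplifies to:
~p | (~n & ~r)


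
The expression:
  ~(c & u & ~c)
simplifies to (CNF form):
True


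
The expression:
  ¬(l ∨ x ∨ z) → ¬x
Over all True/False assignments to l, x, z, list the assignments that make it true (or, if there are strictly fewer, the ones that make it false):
is always true.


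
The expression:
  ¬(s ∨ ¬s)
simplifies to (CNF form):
False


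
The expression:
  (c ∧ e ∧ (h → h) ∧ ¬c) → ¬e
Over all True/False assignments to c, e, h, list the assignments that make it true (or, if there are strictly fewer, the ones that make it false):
is always true.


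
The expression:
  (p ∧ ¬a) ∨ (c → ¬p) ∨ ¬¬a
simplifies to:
True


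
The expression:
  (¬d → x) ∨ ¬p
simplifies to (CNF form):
d ∨ x ∨ ¬p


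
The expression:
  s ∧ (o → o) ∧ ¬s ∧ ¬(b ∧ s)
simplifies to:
False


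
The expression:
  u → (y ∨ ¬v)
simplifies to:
y ∨ ¬u ∨ ¬v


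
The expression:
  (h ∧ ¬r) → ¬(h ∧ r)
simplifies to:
True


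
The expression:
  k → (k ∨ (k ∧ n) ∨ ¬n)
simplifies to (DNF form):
True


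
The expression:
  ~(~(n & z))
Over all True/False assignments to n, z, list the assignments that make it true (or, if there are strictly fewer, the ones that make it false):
is true only for:
  n=True, z=True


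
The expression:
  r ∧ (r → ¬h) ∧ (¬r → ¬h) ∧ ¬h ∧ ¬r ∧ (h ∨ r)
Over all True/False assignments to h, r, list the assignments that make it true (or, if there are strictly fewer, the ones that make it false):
is never true.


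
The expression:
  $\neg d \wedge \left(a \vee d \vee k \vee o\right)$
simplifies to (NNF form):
$\neg d \wedge \left(a \vee k \vee o\right)$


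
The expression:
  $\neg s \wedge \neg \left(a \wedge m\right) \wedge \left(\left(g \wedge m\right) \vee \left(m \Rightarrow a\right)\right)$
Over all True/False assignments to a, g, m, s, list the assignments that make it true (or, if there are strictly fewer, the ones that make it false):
is true only for:
  a=False, g=False, m=False, s=False;
  a=False, g=True, m=False, s=False;
  a=False, g=True, m=True, s=False;
  a=True, g=False, m=False, s=False;
  a=True, g=True, m=False, s=False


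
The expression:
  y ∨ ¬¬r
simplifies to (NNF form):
r ∨ y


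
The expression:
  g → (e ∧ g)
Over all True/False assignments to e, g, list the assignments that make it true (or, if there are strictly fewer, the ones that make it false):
is false only for:
  e=False, g=True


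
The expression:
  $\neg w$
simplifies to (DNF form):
$\neg w$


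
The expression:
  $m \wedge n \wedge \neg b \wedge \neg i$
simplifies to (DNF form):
$m \wedge n \wedge \neg b \wedge \neg i$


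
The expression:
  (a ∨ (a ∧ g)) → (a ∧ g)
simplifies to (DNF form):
g ∨ ¬a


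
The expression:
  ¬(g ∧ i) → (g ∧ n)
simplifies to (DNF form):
(g ∧ i) ∨ (g ∧ n)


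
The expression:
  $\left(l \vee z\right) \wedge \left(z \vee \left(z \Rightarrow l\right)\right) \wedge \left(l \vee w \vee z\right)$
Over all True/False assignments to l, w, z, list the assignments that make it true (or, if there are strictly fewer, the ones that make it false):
is false only for:
  l=False, w=False, z=False;
  l=False, w=True, z=False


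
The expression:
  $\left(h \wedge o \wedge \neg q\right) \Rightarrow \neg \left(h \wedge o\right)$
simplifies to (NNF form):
$q \vee \neg h \vee \neg o$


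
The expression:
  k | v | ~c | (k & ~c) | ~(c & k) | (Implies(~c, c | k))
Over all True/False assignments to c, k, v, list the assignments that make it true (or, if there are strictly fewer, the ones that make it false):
is always true.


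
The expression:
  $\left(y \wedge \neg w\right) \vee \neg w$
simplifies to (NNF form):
$\neg w$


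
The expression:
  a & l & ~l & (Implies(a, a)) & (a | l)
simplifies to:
False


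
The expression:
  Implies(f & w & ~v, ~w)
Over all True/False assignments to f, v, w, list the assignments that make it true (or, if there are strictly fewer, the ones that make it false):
is false only for:
  f=True, v=False, w=True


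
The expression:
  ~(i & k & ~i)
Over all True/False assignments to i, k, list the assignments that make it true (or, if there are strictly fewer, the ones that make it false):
is always true.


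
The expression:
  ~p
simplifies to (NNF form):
~p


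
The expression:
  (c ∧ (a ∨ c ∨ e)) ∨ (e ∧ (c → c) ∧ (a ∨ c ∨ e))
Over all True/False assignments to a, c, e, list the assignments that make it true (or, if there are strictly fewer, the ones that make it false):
is false only for:
  a=False, c=False, e=False;
  a=True, c=False, e=False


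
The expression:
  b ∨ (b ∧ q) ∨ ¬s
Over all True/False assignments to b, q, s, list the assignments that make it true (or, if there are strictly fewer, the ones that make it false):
is false only for:
  b=False, q=False, s=True;
  b=False, q=True, s=True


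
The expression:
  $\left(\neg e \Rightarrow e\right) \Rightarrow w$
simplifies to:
$w \vee \neg e$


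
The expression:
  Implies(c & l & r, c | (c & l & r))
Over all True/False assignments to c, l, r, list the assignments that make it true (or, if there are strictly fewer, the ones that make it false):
is always true.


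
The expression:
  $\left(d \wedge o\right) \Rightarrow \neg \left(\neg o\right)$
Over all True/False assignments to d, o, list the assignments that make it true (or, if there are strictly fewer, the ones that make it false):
is always true.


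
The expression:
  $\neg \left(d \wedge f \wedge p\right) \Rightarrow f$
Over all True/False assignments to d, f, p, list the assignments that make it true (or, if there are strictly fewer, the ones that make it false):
is true only for:
  d=False, f=True, p=False;
  d=False, f=True, p=True;
  d=True, f=True, p=False;
  d=True, f=True, p=True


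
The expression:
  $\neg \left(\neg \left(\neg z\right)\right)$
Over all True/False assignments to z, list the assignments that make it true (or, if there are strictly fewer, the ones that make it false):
is true only for:
  z=False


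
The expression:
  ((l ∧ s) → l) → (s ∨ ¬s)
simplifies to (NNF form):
True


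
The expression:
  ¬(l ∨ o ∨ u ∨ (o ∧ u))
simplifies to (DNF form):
¬l ∧ ¬o ∧ ¬u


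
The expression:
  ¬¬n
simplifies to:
n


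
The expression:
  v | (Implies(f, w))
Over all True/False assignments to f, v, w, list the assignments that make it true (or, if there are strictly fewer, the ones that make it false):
is false only for:
  f=True, v=False, w=False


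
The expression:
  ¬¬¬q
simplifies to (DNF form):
¬q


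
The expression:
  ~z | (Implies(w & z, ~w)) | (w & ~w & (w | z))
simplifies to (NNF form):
~w | ~z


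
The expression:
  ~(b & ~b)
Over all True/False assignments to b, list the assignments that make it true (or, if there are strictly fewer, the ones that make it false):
is always true.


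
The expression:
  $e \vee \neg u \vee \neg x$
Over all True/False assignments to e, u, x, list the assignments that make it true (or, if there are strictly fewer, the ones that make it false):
is false only for:
  e=False, u=True, x=True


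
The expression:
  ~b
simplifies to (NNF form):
~b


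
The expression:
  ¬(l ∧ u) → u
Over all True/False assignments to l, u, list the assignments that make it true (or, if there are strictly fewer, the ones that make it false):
is true only for:
  l=False, u=True;
  l=True, u=True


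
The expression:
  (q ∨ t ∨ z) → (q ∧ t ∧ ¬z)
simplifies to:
¬z ∧ (q ∨ ¬t) ∧ (t ∨ ¬q)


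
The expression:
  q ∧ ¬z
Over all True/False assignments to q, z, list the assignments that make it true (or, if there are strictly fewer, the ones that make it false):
is true only for:
  q=True, z=False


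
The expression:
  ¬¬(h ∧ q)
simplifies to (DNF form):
h ∧ q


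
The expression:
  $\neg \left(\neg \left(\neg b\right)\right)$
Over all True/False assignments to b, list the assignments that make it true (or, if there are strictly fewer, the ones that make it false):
is true only for:
  b=False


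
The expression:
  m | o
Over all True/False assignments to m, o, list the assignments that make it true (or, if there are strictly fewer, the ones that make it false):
is false only for:
  m=False, o=False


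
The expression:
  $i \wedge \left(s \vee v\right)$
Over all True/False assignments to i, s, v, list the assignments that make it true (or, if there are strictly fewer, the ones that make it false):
is true only for:
  i=True, s=False, v=True;
  i=True, s=True, v=False;
  i=True, s=True, v=True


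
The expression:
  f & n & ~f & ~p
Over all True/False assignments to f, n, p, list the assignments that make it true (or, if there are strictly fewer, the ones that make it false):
is never true.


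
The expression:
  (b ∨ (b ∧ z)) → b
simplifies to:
True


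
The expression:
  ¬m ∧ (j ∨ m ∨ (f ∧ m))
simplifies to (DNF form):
j ∧ ¬m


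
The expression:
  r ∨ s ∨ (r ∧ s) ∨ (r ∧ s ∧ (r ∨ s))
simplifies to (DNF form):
r ∨ s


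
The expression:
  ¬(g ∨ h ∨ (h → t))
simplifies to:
False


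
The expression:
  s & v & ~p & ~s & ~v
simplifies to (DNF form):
False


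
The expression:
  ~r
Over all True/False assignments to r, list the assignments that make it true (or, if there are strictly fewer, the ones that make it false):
is true only for:
  r=False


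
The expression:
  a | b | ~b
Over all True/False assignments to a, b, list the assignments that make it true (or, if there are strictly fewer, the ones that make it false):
is always true.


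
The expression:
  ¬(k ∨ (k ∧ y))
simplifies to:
¬k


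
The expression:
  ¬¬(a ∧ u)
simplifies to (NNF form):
a ∧ u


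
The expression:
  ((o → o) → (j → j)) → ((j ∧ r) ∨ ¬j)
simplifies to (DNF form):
r ∨ ¬j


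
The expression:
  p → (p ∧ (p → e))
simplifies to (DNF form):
e ∨ ¬p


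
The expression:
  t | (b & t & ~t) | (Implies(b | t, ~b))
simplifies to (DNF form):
t | ~b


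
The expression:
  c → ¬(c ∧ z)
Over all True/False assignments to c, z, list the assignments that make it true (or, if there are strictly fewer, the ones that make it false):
is false only for:
  c=True, z=True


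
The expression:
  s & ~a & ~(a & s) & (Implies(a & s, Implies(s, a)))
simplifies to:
s & ~a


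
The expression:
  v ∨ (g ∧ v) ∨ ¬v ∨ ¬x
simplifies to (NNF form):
True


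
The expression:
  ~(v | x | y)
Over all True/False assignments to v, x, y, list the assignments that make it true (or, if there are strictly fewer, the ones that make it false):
is true only for:
  v=False, x=False, y=False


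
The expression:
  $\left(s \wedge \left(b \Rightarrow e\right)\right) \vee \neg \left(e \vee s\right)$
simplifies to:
$\left(s \vee \neg e\right) \wedge \left(e \vee \neg b \vee \neg s\right)$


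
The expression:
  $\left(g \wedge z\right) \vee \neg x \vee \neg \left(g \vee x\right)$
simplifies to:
$\left(g \wedge z\right) \vee \neg x$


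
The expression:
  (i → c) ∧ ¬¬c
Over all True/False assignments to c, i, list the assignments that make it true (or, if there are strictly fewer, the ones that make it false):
is true only for:
  c=True, i=False;
  c=True, i=True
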